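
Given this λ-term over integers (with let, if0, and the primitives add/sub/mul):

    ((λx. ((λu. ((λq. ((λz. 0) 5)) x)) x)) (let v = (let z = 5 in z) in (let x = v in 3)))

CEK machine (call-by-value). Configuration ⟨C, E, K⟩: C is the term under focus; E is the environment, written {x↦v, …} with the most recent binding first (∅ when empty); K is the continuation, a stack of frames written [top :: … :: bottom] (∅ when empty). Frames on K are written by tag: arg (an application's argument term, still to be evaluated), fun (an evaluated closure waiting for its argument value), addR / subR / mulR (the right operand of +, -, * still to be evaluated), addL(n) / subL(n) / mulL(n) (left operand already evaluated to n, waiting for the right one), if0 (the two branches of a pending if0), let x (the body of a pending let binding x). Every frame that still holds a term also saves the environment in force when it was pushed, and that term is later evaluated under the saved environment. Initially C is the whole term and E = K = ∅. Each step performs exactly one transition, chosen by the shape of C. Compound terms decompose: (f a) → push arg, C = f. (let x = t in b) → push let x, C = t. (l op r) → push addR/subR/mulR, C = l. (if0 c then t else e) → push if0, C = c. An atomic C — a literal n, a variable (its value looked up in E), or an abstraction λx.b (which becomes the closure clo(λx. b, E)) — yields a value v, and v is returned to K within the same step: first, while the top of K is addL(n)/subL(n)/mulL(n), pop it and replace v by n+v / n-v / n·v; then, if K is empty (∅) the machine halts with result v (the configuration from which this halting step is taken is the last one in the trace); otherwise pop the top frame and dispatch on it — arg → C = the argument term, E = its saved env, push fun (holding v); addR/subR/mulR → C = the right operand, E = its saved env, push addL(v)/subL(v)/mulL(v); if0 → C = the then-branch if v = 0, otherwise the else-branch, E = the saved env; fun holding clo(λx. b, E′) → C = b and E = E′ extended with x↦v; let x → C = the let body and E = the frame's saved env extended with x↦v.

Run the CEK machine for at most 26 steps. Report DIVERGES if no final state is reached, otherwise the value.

Answer: 0

Derivation:
t=0: ⟨C=((λx. ((λu. ((λq. ((λz. 0) 5)) x)) x)) (let v = (let z = 5 in z) in (let x = v in 3))); E=∅; K=∅⟩
t=1: ⟨C=(λx. ((λu. ((λq. ((λz. 0) 5)) x)) x)); E=∅; K=[arg]⟩
t=2: ⟨C=(let v = (let z = 5 in z) in (let x = v in 3)); E=∅; K=[fun]⟩
t=3: ⟨C=(let z = 5 in z); E=∅; K=[let v :: fun]⟩
t=4: ⟨C=5; E=∅; K=[let z :: let v :: fun]⟩
t=5: ⟨C=z; E={z↦5}; K=[let v :: fun]⟩
t=6: ⟨C=(let x = v in 3); E={v↦5}; K=[fun]⟩
t=7: ⟨C=v; E={v↦5}; K=[let x :: fun]⟩
t=8: ⟨C=3; E={x↦5, v↦5}; K=[fun]⟩
t=9: ⟨C=((λu. ((λq. ((λz. 0) 5)) x)) x); E={x↦3}; K=∅⟩
t=10: ⟨C=(λu. ((λq. ((λz. 0) 5)) x)); E={x↦3}; K=[arg]⟩
t=11: ⟨C=x; E={x↦3}; K=[fun]⟩
t=12: ⟨C=((λq. ((λz. 0) 5)) x); E={u↦3, x↦3}; K=∅⟩
t=13: ⟨C=(λq. ((λz. 0) 5)); E={u↦3, x↦3}; K=[arg]⟩
t=14: ⟨C=x; E={u↦3, x↦3}; K=[fun]⟩
t=15: ⟨C=((λz. 0) 5); E={q↦3, u↦3, x↦3}; K=∅⟩
t=16: ⟨C=(λz. 0); E={q↦3, u↦3, x↦3}; K=[arg]⟩
t=17: ⟨C=5; E={q↦3, u↦3, x↦3}; K=[fun]⟩
t=18: ⟨C=0; E={z↦5, q↦3, u↦3, x↦3}; K=∅⟩
→ final value 0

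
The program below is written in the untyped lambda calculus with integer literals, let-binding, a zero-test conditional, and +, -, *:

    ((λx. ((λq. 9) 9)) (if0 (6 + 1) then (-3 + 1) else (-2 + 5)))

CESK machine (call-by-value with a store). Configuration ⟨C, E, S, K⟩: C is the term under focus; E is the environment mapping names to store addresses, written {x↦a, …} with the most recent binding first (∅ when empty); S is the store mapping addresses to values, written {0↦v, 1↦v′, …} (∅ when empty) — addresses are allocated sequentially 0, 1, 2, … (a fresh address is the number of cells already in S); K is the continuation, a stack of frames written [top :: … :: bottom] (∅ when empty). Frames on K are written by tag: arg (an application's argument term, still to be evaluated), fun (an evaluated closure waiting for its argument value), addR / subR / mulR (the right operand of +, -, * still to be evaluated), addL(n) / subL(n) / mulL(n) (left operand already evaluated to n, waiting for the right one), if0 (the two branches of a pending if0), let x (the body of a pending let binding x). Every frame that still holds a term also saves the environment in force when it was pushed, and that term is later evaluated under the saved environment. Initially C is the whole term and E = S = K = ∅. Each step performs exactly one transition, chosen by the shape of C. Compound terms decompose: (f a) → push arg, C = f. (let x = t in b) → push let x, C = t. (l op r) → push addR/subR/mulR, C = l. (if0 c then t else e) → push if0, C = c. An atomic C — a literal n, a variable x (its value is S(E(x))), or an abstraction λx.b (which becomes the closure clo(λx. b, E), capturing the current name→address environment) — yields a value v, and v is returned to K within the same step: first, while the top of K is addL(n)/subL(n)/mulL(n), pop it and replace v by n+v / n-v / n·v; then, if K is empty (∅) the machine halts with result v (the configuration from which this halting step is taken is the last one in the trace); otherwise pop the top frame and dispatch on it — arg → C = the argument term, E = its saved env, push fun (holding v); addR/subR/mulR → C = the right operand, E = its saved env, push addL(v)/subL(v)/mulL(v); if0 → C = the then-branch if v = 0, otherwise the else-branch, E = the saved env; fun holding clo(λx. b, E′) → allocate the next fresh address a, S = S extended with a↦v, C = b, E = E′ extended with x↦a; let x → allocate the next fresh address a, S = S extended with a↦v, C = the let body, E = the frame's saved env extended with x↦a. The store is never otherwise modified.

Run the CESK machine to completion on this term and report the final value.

[0] <C=((λx. ((λq. 9) 9)) (if0 (6 + 1) then (-3 + 1) else (-2 + 5))), E=∅, S=∅, K=∅>
[1] <C=(λx. ((λq. 9) 9)), E=∅, S=∅, K=[arg]>
[2] <C=(if0 (6 + 1) then (-3 + 1) else (-2 + 5)), E=∅, S=∅, K=[fun]>
[3] <C=(6 + 1), E=∅, S=∅, K=[if0 :: fun]>
[4] <C=6, E=∅, S=∅, K=[addR :: if0 :: fun]>
[5] <C=1, E=∅, S=∅, K=[addL(6) :: if0 :: fun]>
[6] <C=(-2 + 5), E=∅, S=∅, K=[fun]>
[7] <C=-2, E=∅, S=∅, K=[addR :: fun]>
[8] <C=5, E=∅, S=∅, K=[addL(-2) :: fun]>
[9] <C=((λq. 9) 9), E={x↦0}, S={0↦3}, K=∅>
[10] <C=(λq. 9), E={x↦0}, S={0↦3}, K=[arg]>
[11] <C=9, E={x↦0}, S={0↦3}, K=[fun]>
[12] <C=9, E={q↦1, x↦0}, S={0↦3, 1↦9}, K=∅>
→ final value 9

Answer: 9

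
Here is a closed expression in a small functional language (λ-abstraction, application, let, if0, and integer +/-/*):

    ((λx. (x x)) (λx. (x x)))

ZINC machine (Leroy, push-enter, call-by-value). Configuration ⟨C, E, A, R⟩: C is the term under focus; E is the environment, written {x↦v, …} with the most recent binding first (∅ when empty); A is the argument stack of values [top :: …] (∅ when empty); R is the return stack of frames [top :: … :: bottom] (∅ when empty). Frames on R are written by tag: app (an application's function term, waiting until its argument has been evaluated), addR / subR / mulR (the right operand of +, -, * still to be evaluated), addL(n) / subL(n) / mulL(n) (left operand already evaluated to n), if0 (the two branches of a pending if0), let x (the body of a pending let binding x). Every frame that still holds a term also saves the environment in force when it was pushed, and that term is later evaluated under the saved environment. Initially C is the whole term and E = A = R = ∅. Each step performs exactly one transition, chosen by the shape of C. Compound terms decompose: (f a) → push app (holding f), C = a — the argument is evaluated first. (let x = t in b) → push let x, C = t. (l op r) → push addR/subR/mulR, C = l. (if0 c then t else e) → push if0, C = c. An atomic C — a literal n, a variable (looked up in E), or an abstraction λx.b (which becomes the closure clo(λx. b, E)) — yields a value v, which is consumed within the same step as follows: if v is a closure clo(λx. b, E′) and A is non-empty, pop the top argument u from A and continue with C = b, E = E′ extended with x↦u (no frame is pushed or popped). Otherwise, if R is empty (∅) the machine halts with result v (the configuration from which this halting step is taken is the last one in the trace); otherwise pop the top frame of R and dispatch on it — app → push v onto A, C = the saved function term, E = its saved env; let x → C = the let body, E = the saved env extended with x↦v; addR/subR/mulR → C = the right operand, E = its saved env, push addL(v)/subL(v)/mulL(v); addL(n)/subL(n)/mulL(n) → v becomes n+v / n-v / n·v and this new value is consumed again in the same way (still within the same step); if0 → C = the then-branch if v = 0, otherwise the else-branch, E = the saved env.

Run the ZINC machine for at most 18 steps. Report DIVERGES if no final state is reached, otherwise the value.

Answer: DIVERGES (no final state within 18 steps)

Execution trace:
step 0: ⟨C=((λx. (x x)) (λx. (x x))); E=∅; A=∅; R=∅⟩
step 1: ⟨C=(λx. (x x)); E=∅; A=∅; R=[app]⟩
step 2: ⟨C=(λx. (x x)); E=∅; A=[clo(λx. (x x), ∅)]; R=∅⟩
step 3: ⟨C=(x x); E={x↦clo(λx. (x x), ∅)}; A=∅; R=∅⟩
step 4: ⟨C=x; E={x↦clo(λx. (x x), ∅)}; A=∅; R=[app]⟩
step 5: ⟨C=x; E={x↦clo(λx. (x x), ∅)}; A=[clo(λx. (x x), ∅)]; R=∅⟩
… configuration repeats with period 3 (steps 3–5 recur indefinitely) …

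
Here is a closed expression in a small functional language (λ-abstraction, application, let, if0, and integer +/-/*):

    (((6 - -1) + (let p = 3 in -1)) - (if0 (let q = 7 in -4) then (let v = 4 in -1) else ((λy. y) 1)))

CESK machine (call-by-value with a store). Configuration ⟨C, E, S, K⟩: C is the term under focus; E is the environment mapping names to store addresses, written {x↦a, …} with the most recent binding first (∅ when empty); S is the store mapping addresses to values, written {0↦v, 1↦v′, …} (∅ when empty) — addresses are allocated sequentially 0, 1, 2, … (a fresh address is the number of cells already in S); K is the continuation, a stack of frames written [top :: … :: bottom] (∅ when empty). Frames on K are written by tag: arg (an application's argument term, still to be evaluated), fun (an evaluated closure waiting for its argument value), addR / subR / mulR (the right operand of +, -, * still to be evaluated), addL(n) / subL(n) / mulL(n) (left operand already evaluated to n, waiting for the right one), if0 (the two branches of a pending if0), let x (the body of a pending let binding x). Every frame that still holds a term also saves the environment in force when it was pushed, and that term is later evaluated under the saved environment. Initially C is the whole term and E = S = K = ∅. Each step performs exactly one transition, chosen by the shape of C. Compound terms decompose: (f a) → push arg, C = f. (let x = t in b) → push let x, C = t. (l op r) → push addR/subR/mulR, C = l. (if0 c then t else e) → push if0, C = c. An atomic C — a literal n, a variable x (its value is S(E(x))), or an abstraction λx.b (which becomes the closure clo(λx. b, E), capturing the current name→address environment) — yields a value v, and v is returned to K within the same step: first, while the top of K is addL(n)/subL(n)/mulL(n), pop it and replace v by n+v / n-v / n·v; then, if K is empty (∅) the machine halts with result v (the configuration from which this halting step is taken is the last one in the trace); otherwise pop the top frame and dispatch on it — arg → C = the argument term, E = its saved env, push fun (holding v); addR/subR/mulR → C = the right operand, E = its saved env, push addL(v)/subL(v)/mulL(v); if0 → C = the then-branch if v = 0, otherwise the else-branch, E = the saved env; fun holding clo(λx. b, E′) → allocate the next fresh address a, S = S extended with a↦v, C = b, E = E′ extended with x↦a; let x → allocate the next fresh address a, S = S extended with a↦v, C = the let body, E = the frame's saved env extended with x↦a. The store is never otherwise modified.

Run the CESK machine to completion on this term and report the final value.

t=0: <C=(((6 - -1) + (let p = 3 in -1)) - (if0 (let q = 7 in -4) then (let v = 4 in -1) else ((λy. y) 1))), E=∅, S=∅, K=∅>
t=1: <C=((6 - -1) + (let p = 3 in -1)), E=∅, S=∅, K=[subR]>
t=2: <C=(6 - -1), E=∅, S=∅, K=[addR :: subR]>
t=3: <C=6, E=∅, S=∅, K=[subR :: addR :: subR]>
t=4: <C=-1, E=∅, S=∅, K=[subL(6) :: addR :: subR]>
t=5: <C=(let p = 3 in -1), E=∅, S=∅, K=[addL(7) :: subR]>
t=6: <C=3, E=∅, S=∅, K=[let p :: addL(7) :: subR]>
t=7: <C=-1, E={p↦0}, S={0↦3}, K=[addL(7) :: subR]>
t=8: <C=(if0 (let q = 7 in -4) then (let v = 4 in -1) else ((λy. y) 1)), E=∅, S={0↦3}, K=[subL(6)]>
t=9: <C=(let q = 7 in -4), E=∅, S={0↦3}, K=[if0 :: subL(6)]>
t=10: <C=7, E=∅, S={0↦3}, K=[let q :: if0 :: subL(6)]>
t=11: <C=-4, E={q↦1}, S={0↦3, 1↦7}, K=[if0 :: subL(6)]>
t=12: <C=((λy. y) 1), E=∅, S={0↦3, 1↦7}, K=[subL(6)]>
t=13: <C=(λy. y), E=∅, S={0↦3, 1↦7}, K=[arg :: subL(6)]>
t=14: <C=1, E=∅, S={0↦3, 1↦7}, K=[fun :: subL(6)]>
t=15: <C=y, E={y↦2}, S={0↦3, 1↦7, 2↦1}, K=[subL(6)]>
→ final value 5

Answer: 5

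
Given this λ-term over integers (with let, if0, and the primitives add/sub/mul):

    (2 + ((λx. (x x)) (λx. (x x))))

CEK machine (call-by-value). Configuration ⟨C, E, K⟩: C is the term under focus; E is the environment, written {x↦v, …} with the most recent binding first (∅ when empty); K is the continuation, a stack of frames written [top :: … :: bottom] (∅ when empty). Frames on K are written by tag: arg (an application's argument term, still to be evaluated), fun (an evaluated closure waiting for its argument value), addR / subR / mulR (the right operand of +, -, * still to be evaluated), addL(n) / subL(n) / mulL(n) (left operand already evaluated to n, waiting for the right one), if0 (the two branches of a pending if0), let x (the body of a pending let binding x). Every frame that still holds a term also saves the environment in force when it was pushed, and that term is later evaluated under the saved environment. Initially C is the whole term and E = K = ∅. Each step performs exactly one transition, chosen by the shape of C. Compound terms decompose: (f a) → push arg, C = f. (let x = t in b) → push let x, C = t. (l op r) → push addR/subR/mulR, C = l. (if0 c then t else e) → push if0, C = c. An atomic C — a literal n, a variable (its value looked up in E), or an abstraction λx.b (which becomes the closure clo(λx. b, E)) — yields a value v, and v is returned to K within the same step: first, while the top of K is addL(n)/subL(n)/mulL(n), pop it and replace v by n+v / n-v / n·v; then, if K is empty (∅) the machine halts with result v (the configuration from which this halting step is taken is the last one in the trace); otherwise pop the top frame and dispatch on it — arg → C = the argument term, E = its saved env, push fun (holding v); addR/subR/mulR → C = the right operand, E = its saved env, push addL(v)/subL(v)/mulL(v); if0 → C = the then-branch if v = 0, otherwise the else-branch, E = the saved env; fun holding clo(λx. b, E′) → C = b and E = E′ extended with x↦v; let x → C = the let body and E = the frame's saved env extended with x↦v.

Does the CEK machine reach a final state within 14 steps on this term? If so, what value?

Answer: DIVERGES (no final state within 14 steps)

Derivation:
[0] <C=(2 + ((λx. (x x)) (λx. (x x)))), E=∅, K=∅>
[1] <C=2, E=∅, K=[addR]>
[2] <C=((λx. (x x)) (λx. (x x))), E=∅, K=[addL(2)]>
[3] <C=(λx. (x x)), E=∅, K=[arg :: addL(2)]>
[4] <C=(λx. (x x)), E=∅, K=[fun :: addL(2)]>
[5] <C=(x x), E={x↦clo(λx. (x x), ∅)}, K=[addL(2)]>
[6] <C=x, E={x↦clo(λx. (x x), ∅)}, K=[arg :: addL(2)]>
[7] <C=x, E={x↦clo(λx. (x x), ∅)}, K=[fun :: addL(2)]>
… configuration repeats with period 3 (steps 5–7 recur indefinitely) …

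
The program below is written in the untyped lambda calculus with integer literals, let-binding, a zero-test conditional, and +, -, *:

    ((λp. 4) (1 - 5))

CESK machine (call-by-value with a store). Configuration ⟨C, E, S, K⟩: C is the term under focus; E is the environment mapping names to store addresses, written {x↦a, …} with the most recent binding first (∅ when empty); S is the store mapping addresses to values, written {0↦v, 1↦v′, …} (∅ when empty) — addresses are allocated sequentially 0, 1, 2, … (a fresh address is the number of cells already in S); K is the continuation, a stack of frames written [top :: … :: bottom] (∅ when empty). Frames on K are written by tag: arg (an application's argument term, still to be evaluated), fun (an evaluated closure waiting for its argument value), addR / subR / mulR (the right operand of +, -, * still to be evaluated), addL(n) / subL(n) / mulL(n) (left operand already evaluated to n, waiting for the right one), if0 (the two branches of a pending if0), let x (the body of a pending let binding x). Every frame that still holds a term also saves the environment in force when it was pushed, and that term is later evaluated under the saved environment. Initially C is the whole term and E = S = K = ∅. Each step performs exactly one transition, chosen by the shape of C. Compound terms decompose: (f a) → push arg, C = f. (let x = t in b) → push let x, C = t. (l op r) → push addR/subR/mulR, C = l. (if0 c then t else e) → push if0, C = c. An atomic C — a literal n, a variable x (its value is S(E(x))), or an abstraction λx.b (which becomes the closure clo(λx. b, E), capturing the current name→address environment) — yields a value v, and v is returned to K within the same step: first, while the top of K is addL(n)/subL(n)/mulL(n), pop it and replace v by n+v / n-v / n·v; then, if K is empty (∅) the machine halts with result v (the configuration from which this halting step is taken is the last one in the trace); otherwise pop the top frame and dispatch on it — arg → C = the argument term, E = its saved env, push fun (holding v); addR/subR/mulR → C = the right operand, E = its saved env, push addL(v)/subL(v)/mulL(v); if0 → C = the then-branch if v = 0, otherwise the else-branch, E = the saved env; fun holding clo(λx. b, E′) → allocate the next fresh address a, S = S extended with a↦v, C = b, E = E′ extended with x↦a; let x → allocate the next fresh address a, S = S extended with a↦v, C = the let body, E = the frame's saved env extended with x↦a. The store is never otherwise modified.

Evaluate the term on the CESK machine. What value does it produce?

t=0: ⟨C=((λp. 4) (1 - 5)); E=∅; S=∅; K=∅⟩
t=1: ⟨C=(λp. 4); E=∅; S=∅; K=[arg]⟩
t=2: ⟨C=(1 - 5); E=∅; S=∅; K=[fun]⟩
t=3: ⟨C=1; E=∅; S=∅; K=[subR :: fun]⟩
t=4: ⟨C=5; E=∅; S=∅; K=[subL(1) :: fun]⟩
t=5: ⟨C=4; E={p↦0}; S={0↦-4}; K=∅⟩
→ final value 4

Answer: 4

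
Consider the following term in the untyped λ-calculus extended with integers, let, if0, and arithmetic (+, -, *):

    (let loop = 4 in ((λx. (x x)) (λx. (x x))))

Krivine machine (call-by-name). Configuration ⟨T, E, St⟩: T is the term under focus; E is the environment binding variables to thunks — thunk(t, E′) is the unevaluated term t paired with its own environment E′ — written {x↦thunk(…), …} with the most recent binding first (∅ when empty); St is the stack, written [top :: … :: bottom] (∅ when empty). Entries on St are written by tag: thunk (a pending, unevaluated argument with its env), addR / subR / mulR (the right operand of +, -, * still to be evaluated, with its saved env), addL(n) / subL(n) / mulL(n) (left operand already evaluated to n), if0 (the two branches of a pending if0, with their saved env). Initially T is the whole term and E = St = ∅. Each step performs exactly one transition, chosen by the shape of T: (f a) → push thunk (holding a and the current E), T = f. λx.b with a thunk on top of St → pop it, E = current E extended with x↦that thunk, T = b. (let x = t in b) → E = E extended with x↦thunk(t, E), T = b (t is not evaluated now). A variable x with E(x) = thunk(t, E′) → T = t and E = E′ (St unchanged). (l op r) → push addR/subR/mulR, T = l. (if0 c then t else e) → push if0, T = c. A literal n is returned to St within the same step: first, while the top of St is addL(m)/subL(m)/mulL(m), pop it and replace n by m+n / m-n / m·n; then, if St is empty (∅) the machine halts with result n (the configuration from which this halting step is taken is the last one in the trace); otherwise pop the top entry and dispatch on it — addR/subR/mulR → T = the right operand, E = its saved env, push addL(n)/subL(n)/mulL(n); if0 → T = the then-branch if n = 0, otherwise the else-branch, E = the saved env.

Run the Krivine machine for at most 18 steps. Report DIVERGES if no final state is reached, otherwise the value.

t=0: <T=(let loop = 4 in ((λx. (x x)) (λx. (x x)))), E=∅, St=∅>
t=1: <T=((λx. (x x)) (λx. (x x))), E={loop↦thunk(4, ∅)}, St=∅>
t=2: <T=(λx. (x x)), E={loop↦thunk(4, ∅)}, St=[thunk]>
t=3: <T=(x x), E={x↦thunk((λx. (x x)), {loop↦thunk(4, ∅)}), loop↦thunk(4, ∅)}, St=∅>
t=4: <T=x, E={x↦thunk((λx. (x x)), {loop↦thunk(4, ∅)}), loop↦thunk(4, ∅)}, St=[thunk]>
t=5: <T=(λx. (x x)), E={loop↦thunk(4, ∅)}, St=[thunk]>
t=6: <T=(x x), E={x↦thunk(x, {x↦thunk((λx. (x x)), {loop↦thunk(4, ∅)}), loop↦thunk(4, ∅)}), loop↦thunk(4, ∅)}, St=∅>
t=7: <T=x, E={x↦thunk(x, {x↦thunk((λx. (x x)), {loop↦thunk(4, ∅)}), loop↦thunk(4, ∅)}), loop↦thunk(4, ∅)}, St=[thunk]>
t=8: <T=x, E={x↦thunk((λx. (x x)), {loop↦thunk(4, ∅)}), loop↦thunk(4, ∅)}, St=[thunk]>
t=9: <T=(λx. (x x)), E={loop↦thunk(4, ∅)}, St=[thunk]>
t=10: <T=(x x), E={x↦thunk(x, {x↦thunk(x, {x↦thunk((λx. (x x)), {loop↦thunk(4, ∅)}), loop↦thunk(4, ∅)}), loop↦thunk(4, ∅)}), loop↦thunk(4, ∅)}, St=∅>
t=11: <T=x, E={x↦thunk(x, {x↦thunk(x, {x↦thunk((λx. (x x)), {loop↦thunk(4, ∅)}), loop↦thunk(4, ∅)}), loop↦thunk(4, ∅)}), loop↦thunk(4, ∅)}, St=[thunk]>
t=12: <T=x, E={x↦thunk(x, {x↦thunk((λx. (x x)), {loop↦thunk(4, ∅)}), loop↦thunk(4, ∅)}), loop↦thunk(4, ∅)}, St=[thunk]>
t=13: <T=x, E={x↦thunk((λx. (x x)), {loop↦thunk(4, ∅)}), loop↦thunk(4, ∅)}, St=[thunk]>
t=14: <T=(λx. (x x)), E={loop↦thunk(4, ∅)}, St=[thunk]>
t=15: <T=(x x), E={x↦thunk(x, {x↦thunk(x, {x↦thunk(x, {x↦thunk((λx. (x x)), {loop↦thunk(4, ∅)}), loop↦thunk(4, ∅)}), loop↦thunk(4, ∅)}), loop↦thunk(4, ∅)}), loop↦thunk(4, ∅)}, St=∅>
t=16: <T=x, E={x↦thunk(x, {x↦thunk(x, {x↦thunk(x, {x↦thunk((λx. (x x)), {loop↦thunk(4, ∅)}), loop↦thunk(4, ∅)}), loop↦thunk(4, ∅)}), loop↦thunk(4, ∅)}), loop↦thunk(4, ∅)}, St=[thunk]>
t=17: <T=x, E={x↦thunk(x, {x↦thunk(x, {x↦thunk((λx. (x x)), {loop↦thunk(4, ∅)}), loop↦thunk(4, ∅)}), loop↦thunk(4, ∅)}), loop↦thunk(4, ∅)}, St=[thunk]>
t=18: <T=x, E={x↦thunk(x, {x↦thunk((λx. (x x)), {loop↦thunk(4, ∅)}), loop↦thunk(4, ∅)}), loop↦thunk(4, ∅)}, St=[thunk]>
→ 18 transitions taken and the configuration is still not final: no result within 18 steps

Answer: DIVERGES (no final state within 18 steps)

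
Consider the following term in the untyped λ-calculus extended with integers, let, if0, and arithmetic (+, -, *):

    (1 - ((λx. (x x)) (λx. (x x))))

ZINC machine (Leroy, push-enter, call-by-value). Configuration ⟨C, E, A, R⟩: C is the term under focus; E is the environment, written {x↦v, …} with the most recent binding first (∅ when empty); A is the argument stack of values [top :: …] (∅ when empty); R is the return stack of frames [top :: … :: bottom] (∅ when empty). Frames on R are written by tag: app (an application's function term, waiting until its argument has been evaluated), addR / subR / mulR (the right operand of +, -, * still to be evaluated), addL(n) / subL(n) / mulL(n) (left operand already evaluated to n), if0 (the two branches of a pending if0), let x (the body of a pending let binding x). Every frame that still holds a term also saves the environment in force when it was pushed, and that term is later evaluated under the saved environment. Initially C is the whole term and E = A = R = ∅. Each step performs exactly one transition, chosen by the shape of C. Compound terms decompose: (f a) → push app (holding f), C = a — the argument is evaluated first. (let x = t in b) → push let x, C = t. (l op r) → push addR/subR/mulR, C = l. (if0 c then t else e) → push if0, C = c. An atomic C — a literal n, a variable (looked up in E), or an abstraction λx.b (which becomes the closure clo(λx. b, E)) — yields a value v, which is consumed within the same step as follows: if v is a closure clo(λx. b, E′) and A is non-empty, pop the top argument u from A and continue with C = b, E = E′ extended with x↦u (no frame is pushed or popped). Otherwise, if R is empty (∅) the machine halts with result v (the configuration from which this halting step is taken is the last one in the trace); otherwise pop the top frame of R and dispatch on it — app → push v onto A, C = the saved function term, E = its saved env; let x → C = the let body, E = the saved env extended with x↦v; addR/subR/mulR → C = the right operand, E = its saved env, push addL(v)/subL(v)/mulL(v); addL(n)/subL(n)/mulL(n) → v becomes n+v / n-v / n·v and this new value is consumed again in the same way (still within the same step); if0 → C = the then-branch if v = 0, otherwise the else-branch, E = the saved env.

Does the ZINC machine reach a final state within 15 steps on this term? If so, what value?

Answer: DIVERGES (no final state within 15 steps)

Derivation:
0. [C=(1 - ((λx. (x x)) (λx. (x x)))) | E=∅ | A=∅ | R=∅]
1. [C=1 | E=∅ | A=∅ | R=[subR]]
2. [C=((λx. (x x)) (λx. (x x))) | E=∅ | A=∅ | R=[subL(1)]]
3. [C=(λx. (x x)) | E=∅ | A=∅ | R=[app :: subL(1)]]
4. [C=(λx. (x x)) | E=∅ | A=[clo(λx. (x x), ∅)] | R=[subL(1)]]
5. [C=(x x) | E={x↦clo(λx. (x x), ∅)} | A=∅ | R=[subL(1)]]
6. [C=x | E={x↦clo(λx. (x x), ∅)} | A=∅ | R=[app :: subL(1)]]
7. [C=x | E={x↦clo(λx. (x x), ∅)} | A=[clo(λx. (x x), ∅)] | R=[subL(1)]]
… configuration repeats with period 3 (steps 5–7 recur indefinitely) …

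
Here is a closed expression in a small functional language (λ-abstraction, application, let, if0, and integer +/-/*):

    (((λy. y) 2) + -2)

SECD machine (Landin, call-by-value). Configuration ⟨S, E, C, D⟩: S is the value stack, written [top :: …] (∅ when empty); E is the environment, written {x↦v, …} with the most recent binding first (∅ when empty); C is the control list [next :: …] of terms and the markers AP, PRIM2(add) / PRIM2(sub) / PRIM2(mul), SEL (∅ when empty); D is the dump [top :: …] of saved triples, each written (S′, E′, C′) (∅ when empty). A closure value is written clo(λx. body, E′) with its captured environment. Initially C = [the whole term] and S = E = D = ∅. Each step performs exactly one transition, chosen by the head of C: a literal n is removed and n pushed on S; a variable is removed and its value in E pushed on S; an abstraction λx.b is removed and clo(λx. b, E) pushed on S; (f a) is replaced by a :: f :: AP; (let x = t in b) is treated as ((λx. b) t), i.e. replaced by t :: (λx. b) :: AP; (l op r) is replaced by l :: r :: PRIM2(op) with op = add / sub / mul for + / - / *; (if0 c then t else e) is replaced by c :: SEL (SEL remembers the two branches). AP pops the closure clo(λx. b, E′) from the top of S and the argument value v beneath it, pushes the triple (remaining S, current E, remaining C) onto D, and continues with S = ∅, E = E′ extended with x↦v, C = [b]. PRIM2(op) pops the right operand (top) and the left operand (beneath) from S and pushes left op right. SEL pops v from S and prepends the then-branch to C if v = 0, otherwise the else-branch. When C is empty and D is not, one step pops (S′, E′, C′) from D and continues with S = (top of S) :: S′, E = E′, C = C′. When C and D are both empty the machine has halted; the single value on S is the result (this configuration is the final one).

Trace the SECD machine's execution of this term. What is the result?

step 0: [S=∅ | E=∅ | C=[(((λy. y) 2) + -2)] | D=∅]
step 1: [S=∅ | E=∅ | C=[((λy. y) 2) :: -2 :: PRIM2(add)] | D=∅]
step 2: [S=∅ | E=∅ | C=[2 :: (λy. y) :: AP :: -2 :: PRIM2(add)] | D=∅]
step 3: [S=[2] | E=∅ | C=[(λy. y) :: AP :: -2 :: PRIM2(add)] | D=∅]
step 4: [S=[clo(λy. y, ∅) :: 2] | E=∅ | C=[AP :: -2 :: PRIM2(add)] | D=∅]
step 5: [S=∅ | E={y↦2} | C=[y] | D=[(∅, ∅, [-2 :: PRIM2(add)])]]
step 6: [S=[2] | E={y↦2} | C=∅ | D=[(∅, ∅, [-2 :: PRIM2(add)])]]
step 7: [S=[2] | E=∅ | C=[-2 :: PRIM2(add)] | D=∅]
step 8: [S=[-2 :: 2] | E=∅ | C=[PRIM2(add)] | D=∅]
step 9: [S=[0] | E=∅ | C=∅ | D=∅]
→ final value 0

Answer: 0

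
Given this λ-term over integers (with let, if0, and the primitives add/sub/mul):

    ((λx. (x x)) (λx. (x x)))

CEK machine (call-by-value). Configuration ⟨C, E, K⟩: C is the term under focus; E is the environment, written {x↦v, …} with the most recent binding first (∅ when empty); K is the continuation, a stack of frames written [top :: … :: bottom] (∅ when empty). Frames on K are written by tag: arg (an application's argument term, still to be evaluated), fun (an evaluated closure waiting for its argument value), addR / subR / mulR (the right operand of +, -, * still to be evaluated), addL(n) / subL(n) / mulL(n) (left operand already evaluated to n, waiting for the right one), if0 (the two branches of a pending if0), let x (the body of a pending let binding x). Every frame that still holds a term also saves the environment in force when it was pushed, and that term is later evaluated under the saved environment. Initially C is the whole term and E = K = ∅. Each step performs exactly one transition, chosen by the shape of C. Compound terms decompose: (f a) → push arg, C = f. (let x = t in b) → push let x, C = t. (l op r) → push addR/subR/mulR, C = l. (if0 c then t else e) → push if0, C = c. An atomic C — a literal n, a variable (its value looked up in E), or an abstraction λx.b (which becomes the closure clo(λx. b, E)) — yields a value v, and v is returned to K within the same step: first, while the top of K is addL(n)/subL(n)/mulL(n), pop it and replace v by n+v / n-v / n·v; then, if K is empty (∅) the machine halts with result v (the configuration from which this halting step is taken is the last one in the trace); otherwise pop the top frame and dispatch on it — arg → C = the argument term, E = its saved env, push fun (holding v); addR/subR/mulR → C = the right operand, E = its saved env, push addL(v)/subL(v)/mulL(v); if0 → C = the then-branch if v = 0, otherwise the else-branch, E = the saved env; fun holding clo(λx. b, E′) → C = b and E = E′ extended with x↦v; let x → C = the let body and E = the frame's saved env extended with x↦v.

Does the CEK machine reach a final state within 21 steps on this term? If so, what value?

Answer: DIVERGES (no final state within 21 steps)

Derivation:
[0] <C=((λx. (x x)) (λx. (x x))), E=∅, K=∅>
[1] <C=(λx. (x x)), E=∅, K=[arg]>
[2] <C=(λx. (x x)), E=∅, K=[fun]>
[3] <C=(x x), E={x↦clo(λx. (x x), ∅)}, K=∅>
[4] <C=x, E={x↦clo(λx. (x x), ∅)}, K=[arg]>
[5] <C=x, E={x↦clo(λx. (x x), ∅)}, K=[fun]>
… configuration repeats with period 3 (steps 3–5 recur indefinitely) …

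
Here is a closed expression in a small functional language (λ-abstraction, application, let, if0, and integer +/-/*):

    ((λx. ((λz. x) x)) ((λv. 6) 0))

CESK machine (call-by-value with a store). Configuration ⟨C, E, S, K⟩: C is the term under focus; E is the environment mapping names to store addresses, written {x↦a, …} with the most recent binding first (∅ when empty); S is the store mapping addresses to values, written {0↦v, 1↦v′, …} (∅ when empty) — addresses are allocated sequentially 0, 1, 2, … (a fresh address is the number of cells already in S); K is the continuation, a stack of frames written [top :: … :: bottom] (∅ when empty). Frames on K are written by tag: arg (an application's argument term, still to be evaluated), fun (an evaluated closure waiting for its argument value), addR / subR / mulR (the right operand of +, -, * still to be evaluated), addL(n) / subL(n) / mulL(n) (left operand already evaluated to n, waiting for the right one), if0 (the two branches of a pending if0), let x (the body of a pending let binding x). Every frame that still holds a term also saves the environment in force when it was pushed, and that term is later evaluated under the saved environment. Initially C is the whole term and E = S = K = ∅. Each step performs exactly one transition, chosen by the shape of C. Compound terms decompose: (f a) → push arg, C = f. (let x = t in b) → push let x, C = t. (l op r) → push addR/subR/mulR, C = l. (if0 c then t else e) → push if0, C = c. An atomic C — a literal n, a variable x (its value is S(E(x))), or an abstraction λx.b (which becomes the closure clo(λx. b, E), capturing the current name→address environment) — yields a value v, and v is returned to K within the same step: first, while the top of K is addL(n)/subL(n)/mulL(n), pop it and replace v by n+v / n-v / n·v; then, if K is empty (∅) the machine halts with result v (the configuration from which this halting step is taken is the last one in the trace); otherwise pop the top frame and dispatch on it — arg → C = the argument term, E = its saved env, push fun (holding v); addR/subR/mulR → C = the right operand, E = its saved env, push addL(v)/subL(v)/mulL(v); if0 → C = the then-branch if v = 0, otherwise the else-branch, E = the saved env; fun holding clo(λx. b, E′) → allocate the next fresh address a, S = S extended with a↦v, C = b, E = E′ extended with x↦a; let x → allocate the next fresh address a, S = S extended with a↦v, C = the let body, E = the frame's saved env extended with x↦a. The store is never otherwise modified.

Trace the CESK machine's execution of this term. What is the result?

Answer: 6

Machine steps:
[0] <C=((λx. ((λz. x) x)) ((λv. 6) 0)), E=∅, S=∅, K=∅>
[1] <C=(λx. ((λz. x) x)), E=∅, S=∅, K=[arg]>
[2] <C=((λv. 6) 0), E=∅, S=∅, K=[fun]>
[3] <C=(λv. 6), E=∅, S=∅, K=[arg :: fun]>
[4] <C=0, E=∅, S=∅, K=[fun :: fun]>
[5] <C=6, E={v↦0}, S={0↦0}, K=[fun]>
[6] <C=((λz. x) x), E={x↦1}, S={0↦0, 1↦6}, K=∅>
[7] <C=(λz. x), E={x↦1}, S={0↦0, 1↦6}, K=[arg]>
[8] <C=x, E={x↦1}, S={0↦0, 1↦6}, K=[fun]>
[9] <C=x, E={z↦2, x↦1}, S={0↦0, 1↦6, 2↦6}, K=∅>
→ final value 6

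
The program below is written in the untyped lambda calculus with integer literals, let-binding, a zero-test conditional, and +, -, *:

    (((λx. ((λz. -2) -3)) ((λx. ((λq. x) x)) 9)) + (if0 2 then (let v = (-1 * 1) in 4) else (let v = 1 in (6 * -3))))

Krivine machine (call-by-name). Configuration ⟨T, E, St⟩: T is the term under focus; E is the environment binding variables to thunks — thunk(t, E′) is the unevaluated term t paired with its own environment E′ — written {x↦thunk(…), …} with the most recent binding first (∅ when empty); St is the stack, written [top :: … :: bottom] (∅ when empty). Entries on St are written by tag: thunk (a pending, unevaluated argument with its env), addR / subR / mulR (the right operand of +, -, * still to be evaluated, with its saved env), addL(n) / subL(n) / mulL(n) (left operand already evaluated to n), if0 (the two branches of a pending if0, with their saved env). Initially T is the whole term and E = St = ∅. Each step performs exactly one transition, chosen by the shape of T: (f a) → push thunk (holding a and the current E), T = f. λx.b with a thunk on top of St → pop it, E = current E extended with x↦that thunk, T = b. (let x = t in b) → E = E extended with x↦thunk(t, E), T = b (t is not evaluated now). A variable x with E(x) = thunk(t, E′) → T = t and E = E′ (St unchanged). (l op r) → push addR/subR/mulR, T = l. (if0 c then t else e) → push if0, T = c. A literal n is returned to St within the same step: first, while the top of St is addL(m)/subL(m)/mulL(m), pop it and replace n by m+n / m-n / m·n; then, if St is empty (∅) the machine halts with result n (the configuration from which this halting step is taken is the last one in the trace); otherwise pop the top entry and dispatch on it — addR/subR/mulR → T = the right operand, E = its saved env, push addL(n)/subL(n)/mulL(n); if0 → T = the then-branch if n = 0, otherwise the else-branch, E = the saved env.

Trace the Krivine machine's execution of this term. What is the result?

0. <T=(((λx. ((λz. -2) -3)) ((λx. ((λq. x) x)) 9)) + (if0 2 then (let v = (-1 * 1) in 4) else (let v = 1 in (6 * -3)))), E=∅, St=∅>
1. <T=((λx. ((λz. -2) -3)) ((λx. ((λq. x) x)) 9)), E=∅, St=[addR]>
2. <T=(λx. ((λz. -2) -3)), E=∅, St=[thunk :: addR]>
3. <T=((λz. -2) -3), E={x↦thunk(((λx. ((λq. x) x)) 9), ∅)}, St=[addR]>
4. <T=(λz. -2), E={x↦thunk(((λx. ((λq. x) x)) 9), ∅)}, St=[thunk :: addR]>
5. <T=-2, E={z↦thunk(-3, {x↦thunk(((λx. ((λq. x) x)) 9), ∅)}), x↦thunk(((λx. ((λq. x) x)) 9), ∅)}, St=[addR]>
6. <T=(if0 2 then (let v = (-1 * 1) in 4) else (let v = 1 in (6 * -3))), E=∅, St=[addL(-2)]>
7. <T=2, E=∅, St=[if0 :: addL(-2)]>
8. <T=(let v = 1 in (6 * -3)), E=∅, St=[addL(-2)]>
9. <T=(6 * -3), E={v↦thunk(1, ∅)}, St=[addL(-2)]>
10. <T=6, E={v↦thunk(1, ∅)}, St=[mulR :: addL(-2)]>
11. <T=-3, E={v↦thunk(1, ∅)}, St=[mulL(6) :: addL(-2)]>
→ final value -20

Answer: -20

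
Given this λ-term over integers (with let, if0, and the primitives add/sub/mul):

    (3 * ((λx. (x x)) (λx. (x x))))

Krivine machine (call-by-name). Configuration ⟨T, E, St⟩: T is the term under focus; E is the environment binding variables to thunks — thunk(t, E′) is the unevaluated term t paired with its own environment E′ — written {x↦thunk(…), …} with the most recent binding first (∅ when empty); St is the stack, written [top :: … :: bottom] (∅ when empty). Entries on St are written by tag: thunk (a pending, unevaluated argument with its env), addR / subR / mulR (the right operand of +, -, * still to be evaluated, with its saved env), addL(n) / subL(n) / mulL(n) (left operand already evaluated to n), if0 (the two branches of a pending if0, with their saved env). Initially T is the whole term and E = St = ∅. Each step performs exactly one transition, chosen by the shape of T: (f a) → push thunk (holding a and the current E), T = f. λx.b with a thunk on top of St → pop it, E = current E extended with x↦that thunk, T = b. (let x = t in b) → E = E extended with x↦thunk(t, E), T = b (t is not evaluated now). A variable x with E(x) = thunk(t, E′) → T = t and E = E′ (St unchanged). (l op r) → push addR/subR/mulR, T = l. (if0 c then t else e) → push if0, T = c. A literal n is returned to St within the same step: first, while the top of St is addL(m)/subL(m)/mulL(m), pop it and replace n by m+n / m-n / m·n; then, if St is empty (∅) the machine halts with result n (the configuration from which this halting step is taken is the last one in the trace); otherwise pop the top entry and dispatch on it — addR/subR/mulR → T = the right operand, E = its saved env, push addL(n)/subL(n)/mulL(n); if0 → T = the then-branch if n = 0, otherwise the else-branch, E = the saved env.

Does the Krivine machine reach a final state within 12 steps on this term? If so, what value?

[0] [T=(3 * ((λx. (x x)) (λx. (x x)))) | E=∅ | St=∅]
[1] [T=3 | E=∅ | St=[mulR]]
[2] [T=((λx. (x x)) (λx. (x x))) | E=∅ | St=[mulL(3)]]
[3] [T=(λx. (x x)) | E=∅ | St=[thunk :: mulL(3)]]
[4] [T=(x x) | E={x↦thunk((λx. (x x)), ∅)} | St=[mulL(3)]]
[5] [T=x | E={x↦thunk((λx. (x x)), ∅)} | St=[thunk :: mulL(3)]]
[6] [T=(λx. (x x)) | E=∅ | St=[thunk :: mulL(3)]]
[7] [T=(x x) | E={x↦thunk(x, {x↦thunk((λx. (x x)), ∅)})} | St=[mulL(3)]]
[8] [T=x | E={x↦thunk(x, {x↦thunk((λx. (x x)), ∅)})} | St=[thunk :: mulL(3)]]
[9] [T=x | E={x↦thunk((λx. (x x)), ∅)} | St=[thunk :: mulL(3)]]
[10] [T=(λx. (x x)) | E=∅ | St=[thunk :: mulL(3)]]
[11] [T=(x x) | E={x↦thunk(x, {x↦thunk(x, {x↦thunk((λx. (x x)), ∅)})})} | St=[mulL(3)]]
[12] [T=x | E={x↦thunk(x, {x↦thunk(x, {x↦thunk((λx. (x x)), ∅)})})} | St=[thunk :: mulL(3)]]
→ 12 transitions taken and the configuration is still not final: no result within 12 steps

Answer: DIVERGES (no final state within 12 steps)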